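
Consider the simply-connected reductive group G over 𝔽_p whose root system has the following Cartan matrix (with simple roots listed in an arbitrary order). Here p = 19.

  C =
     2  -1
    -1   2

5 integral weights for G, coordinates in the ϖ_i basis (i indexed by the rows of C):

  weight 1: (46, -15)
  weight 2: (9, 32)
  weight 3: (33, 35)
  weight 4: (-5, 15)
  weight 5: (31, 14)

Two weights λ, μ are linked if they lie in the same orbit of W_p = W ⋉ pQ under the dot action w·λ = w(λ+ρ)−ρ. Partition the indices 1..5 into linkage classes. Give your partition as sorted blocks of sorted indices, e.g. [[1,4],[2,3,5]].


Root system A_2: the 2×2 matrix C matches after relabeling.

Alcove-folded reps (p=19, 5 weights, presented ϖ-order):

  λ_1 → (9, 5);  λ_2 → (9, 5);  λ_3 → (2, 4);  λ_4 → (4, 12);  λ_5 → (9, 4)

These 5 weights hit 4 W_19-dot-orbits; sizes (2, 1, 1, 1):

[[1, 2], [3], [4], [5]]


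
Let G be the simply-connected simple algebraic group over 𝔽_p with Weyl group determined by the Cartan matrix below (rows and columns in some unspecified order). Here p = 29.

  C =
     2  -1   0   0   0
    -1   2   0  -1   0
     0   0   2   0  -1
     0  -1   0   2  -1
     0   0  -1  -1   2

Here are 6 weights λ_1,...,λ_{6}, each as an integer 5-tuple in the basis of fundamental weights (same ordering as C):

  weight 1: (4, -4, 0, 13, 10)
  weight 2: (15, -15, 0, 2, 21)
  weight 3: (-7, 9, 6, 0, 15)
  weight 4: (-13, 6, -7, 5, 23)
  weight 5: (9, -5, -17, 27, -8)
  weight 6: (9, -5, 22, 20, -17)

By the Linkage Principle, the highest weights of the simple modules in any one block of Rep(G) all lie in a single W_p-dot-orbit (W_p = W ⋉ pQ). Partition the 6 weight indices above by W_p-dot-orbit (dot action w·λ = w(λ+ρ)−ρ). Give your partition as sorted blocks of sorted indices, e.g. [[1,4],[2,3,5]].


Cartan matrix: type A_5 (|W|=720); un-permuting the 5 rows.

Alcove-folded reps (p=29, 6 weights, presented ϖ-order):

  λ_1+ρ ↦ (2, 3, 1, 11, 11);  λ_2+ρ ↦ (2, 3, 1, 11, 11);  λ_3+ρ ↦ (1, 4, 2, 1, 16);  λ_4+ρ ↦ (1, 4, 2, 1, 16);  λ_5+ρ ↦ (1, 4, 2, 1, 16);  λ_6+ρ ↦ (1, 4, 2, 1, 16)

Linkage partition of the 6 weights (2 classes, p=29):

[[1, 2], [3, 4, 5, 6]]


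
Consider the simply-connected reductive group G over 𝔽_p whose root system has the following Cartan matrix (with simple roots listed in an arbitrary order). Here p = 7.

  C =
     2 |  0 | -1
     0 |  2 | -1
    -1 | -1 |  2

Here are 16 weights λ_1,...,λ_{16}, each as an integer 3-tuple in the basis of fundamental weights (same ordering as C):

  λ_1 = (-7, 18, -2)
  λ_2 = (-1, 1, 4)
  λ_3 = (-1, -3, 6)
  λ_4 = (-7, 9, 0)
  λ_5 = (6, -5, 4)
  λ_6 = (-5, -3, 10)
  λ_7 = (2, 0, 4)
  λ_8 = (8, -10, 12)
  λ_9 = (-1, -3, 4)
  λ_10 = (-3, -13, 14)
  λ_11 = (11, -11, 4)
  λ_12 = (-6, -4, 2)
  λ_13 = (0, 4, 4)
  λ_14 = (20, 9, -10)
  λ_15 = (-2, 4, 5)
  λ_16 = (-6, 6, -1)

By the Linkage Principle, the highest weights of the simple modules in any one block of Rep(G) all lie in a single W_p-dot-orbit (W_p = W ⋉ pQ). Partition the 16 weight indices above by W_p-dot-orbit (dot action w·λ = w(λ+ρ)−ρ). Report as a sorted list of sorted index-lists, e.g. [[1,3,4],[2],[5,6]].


Type A_3, rank 3, |W|=24; reorder rows/cols to standard.

Ā_7 reps of the 16 weights (A_3, coords as presented):

  [1] (2, 1, 0)
  [2] (0, 2, 5)
  [3] (0, 2, 5)
  [4] (3, 1, 2)
  [5] (2, 1, 0)
  [6] (0, 2, 3)
  [7] (1, 1, 4)
  [8] (1, 1, 4)
  [9] (0, 2, 3)
  [10] (1, 1, 4)
  [11] (0, 2, 3)
  [12] (0, 2, 3)
  [13] (3, 1, 2)
  [14] (2, 1, 0)
  [15] (3, 1, 2)
  [16] (0, 2, 5)

These 16 weights hit 5 W_7-dot-orbits; sizes (3, 3, 3, 4, 3):

[[1, 5, 14], [2, 3, 16], [4, 13, 15], [6, 9, 11, 12], [7, 8, 10]]


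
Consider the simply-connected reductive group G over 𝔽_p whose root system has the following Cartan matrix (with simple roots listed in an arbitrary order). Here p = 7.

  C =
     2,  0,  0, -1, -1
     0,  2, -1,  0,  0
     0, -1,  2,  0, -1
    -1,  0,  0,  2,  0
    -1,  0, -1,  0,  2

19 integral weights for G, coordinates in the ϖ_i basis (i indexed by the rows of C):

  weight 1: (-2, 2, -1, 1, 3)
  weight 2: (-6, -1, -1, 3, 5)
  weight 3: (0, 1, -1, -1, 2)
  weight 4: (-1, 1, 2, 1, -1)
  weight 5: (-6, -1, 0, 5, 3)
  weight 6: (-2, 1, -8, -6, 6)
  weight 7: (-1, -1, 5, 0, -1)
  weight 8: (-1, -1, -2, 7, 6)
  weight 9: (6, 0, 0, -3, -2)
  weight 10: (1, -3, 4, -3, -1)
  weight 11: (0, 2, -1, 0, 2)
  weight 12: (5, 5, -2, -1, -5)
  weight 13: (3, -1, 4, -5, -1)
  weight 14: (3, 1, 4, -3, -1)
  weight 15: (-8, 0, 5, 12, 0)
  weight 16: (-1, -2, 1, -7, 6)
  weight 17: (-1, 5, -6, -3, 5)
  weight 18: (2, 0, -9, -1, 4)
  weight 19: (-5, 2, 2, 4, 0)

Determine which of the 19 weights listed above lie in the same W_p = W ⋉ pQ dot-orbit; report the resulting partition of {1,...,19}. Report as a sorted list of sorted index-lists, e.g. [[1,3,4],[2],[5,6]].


A_5 Cartan matrix, 5 simple roots permuted; ρ=(1,1,1,1,1).

Alcove-folded reps (p=7, 19 weights, presented ϖ-order):

  [1] (1, 2, 0, 0, 3) · [2] (4, 0, 0, 1, 1) · [3] (1, 2, 0, 0, 3) · [4] (0, 2, 3, 2, 0) · [5] (4, 0, 0, 1, 1) · [6] (1, 1, 4, 0, 1) · [7] (0, 0, 6, 1, 0) · [8] (0, 0, 6, 1, 0) · [9] (4, 0, 0, 1, 1) · [10] (0, 2, 3, 2, 0) · [11] (1, 2, 0, 0, 3) · [12] (1, 1, 4, 0, 1) · [13] (0, 2, 3, 2, 0) · [14] (0, 2, 3, 2, 0) · [15] (0, 0, 6, 1, 0) · [16] (4, 0, 0, 1, 1) · [17] (1, 1, 4, 0, 1) · [18] (1, 4, 2, 0, 0) · [19] (1, 2, 0, 0, 3)

Linkage partition of the 19 weights (6 classes, p=7):

[[1, 3, 11, 19], [2, 5, 9, 16], [4, 10, 13, 14], [6, 12, 17], [7, 8, 15], [18]]


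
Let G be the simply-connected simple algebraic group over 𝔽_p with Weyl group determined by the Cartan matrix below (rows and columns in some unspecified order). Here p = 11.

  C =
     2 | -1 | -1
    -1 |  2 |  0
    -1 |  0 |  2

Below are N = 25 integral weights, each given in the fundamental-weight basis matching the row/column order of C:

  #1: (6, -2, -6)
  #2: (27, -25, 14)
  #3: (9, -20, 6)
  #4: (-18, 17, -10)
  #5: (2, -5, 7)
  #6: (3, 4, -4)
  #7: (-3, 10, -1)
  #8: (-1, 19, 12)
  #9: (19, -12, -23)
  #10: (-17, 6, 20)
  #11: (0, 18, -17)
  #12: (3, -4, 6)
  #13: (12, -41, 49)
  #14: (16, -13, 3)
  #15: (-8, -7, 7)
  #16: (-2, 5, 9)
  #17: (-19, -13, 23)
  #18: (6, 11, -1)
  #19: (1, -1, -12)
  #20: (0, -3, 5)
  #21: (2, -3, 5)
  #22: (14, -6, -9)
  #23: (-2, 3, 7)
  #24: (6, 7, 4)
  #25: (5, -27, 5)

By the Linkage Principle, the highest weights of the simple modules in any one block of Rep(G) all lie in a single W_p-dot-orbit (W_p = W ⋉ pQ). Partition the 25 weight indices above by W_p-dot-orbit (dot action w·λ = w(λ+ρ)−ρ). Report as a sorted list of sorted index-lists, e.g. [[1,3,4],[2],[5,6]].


Type A_3, rank 3, |W|=24; reorder rows/cols to standard.

Folding the 25 weights λ_j+ρ into Ā_11 (reps in the given 3-coord order):

  λ_1+ρ ↦ (1, 1, 5)
  λ_2+ρ ↦ (2, 1, 4)
  λ_3+ρ ↦ (1, 2, 6)
  λ_4+ρ ↦ (2, 1, 4)
  λ_5+ρ ↦ (1, 3, 7)
  λ_6+ρ ↦ (1, 5, 3)
  λ_7+ρ ↦ (0, 9, 2)
  λ_8+ρ ↦ (0, 9, 2)
  λ_9+ρ ↦ (0, 9, 2)
  λ_10+ρ ↦ (1, 1, 5)
  λ_11+ρ ↦ (2, 1, 4)
  λ_12+ρ ↦ (1, 3, 7)
  λ_13+ρ ↦ (1, 5, 3)
  λ_14+ρ ↦ (1, 1, 5)
  λ_15+ρ ↦ (1, 5, 3)
  λ_16+ρ ↦ (1, 1, 5)
  λ_17+ρ ↦ (1, 5, 3)
  λ_18+ρ ↦ (1, 3, 7)
  λ_19+ρ ↦ (0, 9, 2)
  λ_20+ρ ↦ (1, 1, 5)
  λ_21+ρ ↦ (1, 2, 6)
  λ_22+ρ ↦ (2, 1, 4)
  λ_23+ρ ↦ (1, 3, 7)
  λ_24+ρ ↦ (2, 1, 4)
  λ_25+ρ ↦ (1, 5, 3)

Linkage partition of the 25 weights (6 classes, p=11):

[[1, 10, 14, 16, 20], [2, 4, 11, 22, 24], [3, 21], [5, 12, 18, 23], [6, 13, 15, 17, 25], [7, 8, 9, 19]]


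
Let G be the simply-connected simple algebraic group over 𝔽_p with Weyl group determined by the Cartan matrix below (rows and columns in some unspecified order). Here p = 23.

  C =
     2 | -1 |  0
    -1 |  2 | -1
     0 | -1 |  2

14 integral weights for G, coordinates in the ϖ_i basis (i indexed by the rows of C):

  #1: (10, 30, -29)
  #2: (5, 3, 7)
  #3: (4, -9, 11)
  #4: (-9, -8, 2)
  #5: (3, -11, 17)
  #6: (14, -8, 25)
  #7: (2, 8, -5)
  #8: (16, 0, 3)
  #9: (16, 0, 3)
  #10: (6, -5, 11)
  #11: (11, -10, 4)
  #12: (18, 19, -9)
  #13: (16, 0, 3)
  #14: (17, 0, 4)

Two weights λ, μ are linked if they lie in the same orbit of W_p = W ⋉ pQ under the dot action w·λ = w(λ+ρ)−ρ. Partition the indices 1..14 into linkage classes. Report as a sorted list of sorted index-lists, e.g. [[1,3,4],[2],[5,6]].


C ↔ A_3 under row/col permutation; |W(A_3)| = 24.

W_23-reps of the 14 weights in Ā_23 (same 3-coord order as C):

  λ_1 → (3, 5, 4);  λ_2 → (6, 4, 8);  λ_3 → (3, 5, 4);  λ_4 → (3, 4, 8);  λ_5 → (6, 4, 8);  λ_6 → (3, 4, 8);  λ_7 → (3, 5, 4);  λ_8 → (17, 1, 4);  λ_9 → (17, 1, 4);  λ_10 → (3, 4, 8);  λ_11 → (3, 5, 4);  λ_12 → (3, 4, 8);  λ_13 → (17, 1, 4);  λ_14 → (17, 1, 4)

The 14 indices split into 4 linkage classes (same alcove rep ⇔ same W_23-dot-orbit):

[[1, 3, 7, 11], [2, 5], [4, 6, 10, 12], [8, 9, 13, 14]]


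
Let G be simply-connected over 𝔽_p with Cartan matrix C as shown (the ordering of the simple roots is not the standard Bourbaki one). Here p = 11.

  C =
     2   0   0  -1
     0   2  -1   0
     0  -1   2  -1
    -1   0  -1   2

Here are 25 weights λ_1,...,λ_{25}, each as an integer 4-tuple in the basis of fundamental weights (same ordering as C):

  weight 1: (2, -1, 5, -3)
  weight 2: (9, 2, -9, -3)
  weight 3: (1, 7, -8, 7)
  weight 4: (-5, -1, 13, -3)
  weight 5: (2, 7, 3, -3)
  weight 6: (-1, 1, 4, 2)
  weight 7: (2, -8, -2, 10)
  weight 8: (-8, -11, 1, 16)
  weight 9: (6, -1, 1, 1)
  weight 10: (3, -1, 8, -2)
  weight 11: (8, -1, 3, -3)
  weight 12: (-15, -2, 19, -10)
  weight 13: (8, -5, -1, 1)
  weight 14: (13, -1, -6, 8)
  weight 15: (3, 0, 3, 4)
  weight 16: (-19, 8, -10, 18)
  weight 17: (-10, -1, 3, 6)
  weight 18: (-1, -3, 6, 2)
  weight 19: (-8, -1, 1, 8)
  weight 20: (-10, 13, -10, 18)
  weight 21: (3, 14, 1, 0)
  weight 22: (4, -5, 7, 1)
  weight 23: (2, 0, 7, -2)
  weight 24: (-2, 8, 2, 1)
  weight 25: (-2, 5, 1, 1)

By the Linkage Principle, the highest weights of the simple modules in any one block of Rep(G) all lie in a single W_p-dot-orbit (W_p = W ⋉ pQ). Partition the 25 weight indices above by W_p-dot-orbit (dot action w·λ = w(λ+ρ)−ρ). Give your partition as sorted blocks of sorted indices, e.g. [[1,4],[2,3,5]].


Root system A_4: the 4×4 matrix C matches after relabeling.

Folding the 25 weights λ_j+ρ into Ā_11 (reps in the given 4-coord order):

  [1] (1, 0, 4, 2);  [2] (0, 2, 5, 3);  [3] (2, 1, 7, 1);  [4] (0, 2, 5, 3);  [5] (1, 6, 2, 1);  [6] (0, 2, 5, 3);  [7] (0, 2, 5, 3);  [8] (1, 6, 2, 1);  [9] (7, 0, 2, 2);  [10] (2, 1, 7, 1);  [11] (7, 0, 2, 2);  [12] (2, 1, 7, 1);  [13] (7, 0, 2, 2);  [14] (1, 0, 4, 2);  [15] (1, 2, 2, 5);  [16] (2, 1, 7, 1);  [17] (7, 0, 2, 2);  [18] (0, 2, 5, 3);  [19] (7, 0, 2, 2);  [20] (1, 6, 2, 1);  [21] (1, 0, 4, 2);  [22] (1, 0, 4, 2);  [23] (2, 1, 7, 1);  [24] (1, 6, 2, 1);  [25] (1, 6, 2, 1)

The 25 indices split into 6 linkage classes (same alcove rep ⇔ same W_11-dot-orbit):

[[1, 14, 21, 22], [2, 4, 6, 7, 18], [3, 10, 12, 16, 23], [5, 8, 20, 24, 25], [9, 11, 13, 17, 19], [15]]


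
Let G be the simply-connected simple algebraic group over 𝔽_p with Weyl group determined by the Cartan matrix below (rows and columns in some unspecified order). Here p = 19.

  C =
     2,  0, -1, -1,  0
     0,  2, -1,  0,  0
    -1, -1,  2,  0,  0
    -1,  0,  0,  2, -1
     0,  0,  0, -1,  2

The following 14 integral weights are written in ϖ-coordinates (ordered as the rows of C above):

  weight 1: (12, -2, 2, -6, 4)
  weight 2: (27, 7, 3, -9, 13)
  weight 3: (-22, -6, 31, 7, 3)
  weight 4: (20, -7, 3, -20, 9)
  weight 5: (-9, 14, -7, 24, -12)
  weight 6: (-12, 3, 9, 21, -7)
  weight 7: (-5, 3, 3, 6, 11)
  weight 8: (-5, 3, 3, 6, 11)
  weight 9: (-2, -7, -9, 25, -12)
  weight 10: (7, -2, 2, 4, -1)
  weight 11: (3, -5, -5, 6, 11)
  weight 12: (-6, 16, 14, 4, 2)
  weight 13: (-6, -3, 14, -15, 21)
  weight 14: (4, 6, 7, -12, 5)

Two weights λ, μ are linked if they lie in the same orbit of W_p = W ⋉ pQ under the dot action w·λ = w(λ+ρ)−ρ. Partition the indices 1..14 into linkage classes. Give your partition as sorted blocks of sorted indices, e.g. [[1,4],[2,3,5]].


C ↔ A_5 under row/col permutation; |W(A_5)| = 720.

W_19-reps of the 14 weights in Ā_19 (same 5-coord order as C):

    λ_1+ρ ↦ (8, 1, 2, 5, 0)
    λ_2+ρ ↦ (6, 6, 2, 0, 4)
    λ_3+ρ ↦ (6, 6, 2, 0, 4)
    λ_4+ρ ↦ (0, 2, 0, 10, 3)
    λ_5+ρ ↦ (6, 6, 2, 0, 4)
    λ_6+ρ ↦ (8, 1, 2, 5, 0)
    λ_7+ρ ↦ (4, 0, 0, 3, 8)
    λ_8+ρ ↦ (4, 0, 0, 3, 8)
    λ_9+ρ ↦ (6, 6, 2, 0, 4)
    λ_10+ρ ↦ (8, 1, 2, 5, 0)
    λ_11+ρ ↦ (4, 0, 0, 3, 8)
    λ_12+ρ ↦ (8, 1, 2, 5, 0)
    λ_13+ρ ↦ (8, 1, 2, 5, 0)
    λ_14+ρ ↦ (6, 6, 2, 0, 4)

Grouping the 14 weights by Ā_19-representative: 4 linkage classes.

[[1, 6, 10, 12, 13], [2, 3, 5, 9, 14], [4], [7, 8, 11]]


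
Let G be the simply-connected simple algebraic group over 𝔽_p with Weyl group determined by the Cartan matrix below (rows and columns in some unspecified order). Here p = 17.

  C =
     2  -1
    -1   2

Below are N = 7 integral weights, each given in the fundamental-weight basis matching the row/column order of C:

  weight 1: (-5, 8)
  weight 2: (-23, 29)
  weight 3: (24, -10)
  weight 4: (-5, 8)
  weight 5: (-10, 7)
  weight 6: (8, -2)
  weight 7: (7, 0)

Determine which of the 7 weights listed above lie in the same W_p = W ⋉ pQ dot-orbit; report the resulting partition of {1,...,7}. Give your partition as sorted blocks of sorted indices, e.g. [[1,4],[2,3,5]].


Type A_2, rank 2, |W|=6; reorder rows/cols to standard.

Folding the 7 weights λ_j+ρ into Ā_17 (reps in the given 2-coord order):

  1: (4, 5);  2: (4, 5);  3: (8, 1);  4: (4, 5);  5: (8, 1);  6: (8, 1);  7: (8, 1)

The 7 indices split into 2 linkage classes (same alcove rep ⇔ same W_17-dot-orbit):

[[1, 2, 4], [3, 5, 6, 7]]


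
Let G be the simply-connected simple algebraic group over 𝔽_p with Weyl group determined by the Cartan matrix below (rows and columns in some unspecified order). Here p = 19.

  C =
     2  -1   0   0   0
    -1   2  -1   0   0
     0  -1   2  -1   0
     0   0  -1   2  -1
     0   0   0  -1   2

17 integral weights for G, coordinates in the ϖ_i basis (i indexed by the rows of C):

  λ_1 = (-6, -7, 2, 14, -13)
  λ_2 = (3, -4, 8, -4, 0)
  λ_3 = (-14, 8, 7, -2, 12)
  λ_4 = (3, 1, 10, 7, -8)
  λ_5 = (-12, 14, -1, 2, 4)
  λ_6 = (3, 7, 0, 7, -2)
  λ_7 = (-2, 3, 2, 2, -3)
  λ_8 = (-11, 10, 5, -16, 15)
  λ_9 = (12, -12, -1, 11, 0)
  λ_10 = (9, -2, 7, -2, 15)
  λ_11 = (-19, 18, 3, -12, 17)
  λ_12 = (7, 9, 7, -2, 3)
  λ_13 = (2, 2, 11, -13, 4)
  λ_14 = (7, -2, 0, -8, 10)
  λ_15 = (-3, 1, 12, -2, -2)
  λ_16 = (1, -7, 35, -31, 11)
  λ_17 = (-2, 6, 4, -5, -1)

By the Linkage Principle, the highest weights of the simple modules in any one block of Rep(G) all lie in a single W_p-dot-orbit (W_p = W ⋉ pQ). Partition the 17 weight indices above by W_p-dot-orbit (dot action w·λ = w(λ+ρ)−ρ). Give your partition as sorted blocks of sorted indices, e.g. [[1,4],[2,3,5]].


Dynkin diagram of C (from the 8 off-diagonal −1 entries): A_5.

Each λ_j+ρ reduced to Ā_19; 5-tuples below use C's row order:

  λ_1+ρ ↦ (3, 3, 0, 5, 7)
  λ_2+ρ ↦ (1, 3, 3, 1, 2)
  λ_3+ρ ↦ (1, 3, 3, 1, 2)
  λ_4+ρ ↦ (2, 0, 11, 1, 1)
  λ_5+ρ ↦ (7, 4, 0, 3, 1)
  λ_6+ρ ↦ (2, 8, 1, 6, 1)
  λ_7+ρ ↦ (1, 3, 3, 1, 2)
  λ_8+ρ ↦ (2, 8, 1, 6, 1)
  λ_9+ρ ↦ (2, 0, 11, 1, 1)
  λ_10+ρ ↦ (1, 3, 3, 1, 2)
  λ_11+ρ ↦ (1, 6, 1, 0, 4)
  λ_12+ρ ↦ (2, 8, 1, 6, 1)
  λ_13+ρ ↦ (3, 3, 0, 5, 7)
  λ_14+ρ ↦ (1, 6, 1, 0, 4)
  λ_15+ρ ↦ (2, 0, 11, 1, 1)
  λ_16+ρ ↦ (2, 0, 11, 1, 1)
  λ_17+ρ ↦ (1, 6, 1, 0, 4)

The 17 indices split into 6 linkage classes (same alcove rep ⇔ same W_19-dot-orbit):

[[1, 13], [2, 3, 7, 10], [4, 9, 15, 16], [5], [6, 8, 12], [11, 14, 17]]


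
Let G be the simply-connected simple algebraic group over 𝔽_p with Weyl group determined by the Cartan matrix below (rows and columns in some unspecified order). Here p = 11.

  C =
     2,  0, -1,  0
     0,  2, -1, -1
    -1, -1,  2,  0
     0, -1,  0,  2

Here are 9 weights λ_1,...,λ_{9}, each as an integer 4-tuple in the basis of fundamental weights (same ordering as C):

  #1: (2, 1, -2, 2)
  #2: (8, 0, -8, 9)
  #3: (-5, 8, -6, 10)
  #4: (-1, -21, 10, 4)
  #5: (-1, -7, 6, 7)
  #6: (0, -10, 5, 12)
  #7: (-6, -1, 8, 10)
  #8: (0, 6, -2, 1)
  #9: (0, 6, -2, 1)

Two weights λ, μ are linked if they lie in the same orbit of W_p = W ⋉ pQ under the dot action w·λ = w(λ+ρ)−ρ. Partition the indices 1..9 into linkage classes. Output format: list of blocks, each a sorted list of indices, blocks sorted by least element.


Root system A_4: the 4×4 matrix C matches after relabeling.

Alcove-folded reps (p=11, 9 weights, presented ϖ-order):

    λ_1+ρ ↦ (2, 1, 1, 3)
    λ_2+ρ ↦ (0, 6, 1, 2)
    λ_3+ρ ↦ (4, 0, 0, 2)
    λ_4+ρ ↦ (4, 0, 0, 2)
    λ_5+ρ ↦ (0, 6, 1, 2)
    λ_6+ρ ↦ (0, 6, 1, 2)
    λ_7+ρ ↦ (4, 0, 0, 2)
    λ_8+ρ ↦ (0, 6, 1, 2)
    λ_9+ρ ↦ (0, 6, 1, 2)

Linkage partition of the 9 weights (3 classes, p=11):

[[1], [2, 5, 6, 8, 9], [3, 4, 7]]


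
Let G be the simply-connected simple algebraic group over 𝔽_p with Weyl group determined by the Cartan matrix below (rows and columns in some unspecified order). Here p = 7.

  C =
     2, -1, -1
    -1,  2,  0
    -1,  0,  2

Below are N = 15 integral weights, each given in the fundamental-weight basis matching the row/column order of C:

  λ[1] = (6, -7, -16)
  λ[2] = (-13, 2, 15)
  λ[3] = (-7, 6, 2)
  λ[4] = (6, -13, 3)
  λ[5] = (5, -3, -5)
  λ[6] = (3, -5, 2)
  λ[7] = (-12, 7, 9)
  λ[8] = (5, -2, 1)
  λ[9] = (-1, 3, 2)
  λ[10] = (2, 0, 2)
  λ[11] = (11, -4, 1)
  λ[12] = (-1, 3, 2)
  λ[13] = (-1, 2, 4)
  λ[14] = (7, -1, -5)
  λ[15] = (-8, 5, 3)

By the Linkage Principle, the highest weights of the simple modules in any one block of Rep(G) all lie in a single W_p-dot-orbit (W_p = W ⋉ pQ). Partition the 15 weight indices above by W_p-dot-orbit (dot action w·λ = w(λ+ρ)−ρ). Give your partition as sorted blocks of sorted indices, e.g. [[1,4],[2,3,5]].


A_3 Cartan matrix, 3 simple roots permuted; ρ=(1,1,1).

Alcove-folded reps (p=7, 15 weights, presented ϖ-order):

  1: (0, 1, 6);  2: (0, 2, 3);  3: (3, 1, 3);  4: (0, 2, 4);  5: (0, 2, 4);  6: (0, 4, 3);  7: (3, 1, 3);  8: (5, 0, 1);  9: (0, 4, 3);  10: (3, 1, 3);  11: (0, 2, 3);  12: (0, 4, 3);  13: (0, 2, 4);  14: (3, 1, 3);  15: (3, 1, 3)

Partition of {1..15} into 6 W_7-dot-orbits:

[[1], [2, 11], [3, 7, 10, 14, 15], [4, 5, 13], [6, 9, 12], [8]]


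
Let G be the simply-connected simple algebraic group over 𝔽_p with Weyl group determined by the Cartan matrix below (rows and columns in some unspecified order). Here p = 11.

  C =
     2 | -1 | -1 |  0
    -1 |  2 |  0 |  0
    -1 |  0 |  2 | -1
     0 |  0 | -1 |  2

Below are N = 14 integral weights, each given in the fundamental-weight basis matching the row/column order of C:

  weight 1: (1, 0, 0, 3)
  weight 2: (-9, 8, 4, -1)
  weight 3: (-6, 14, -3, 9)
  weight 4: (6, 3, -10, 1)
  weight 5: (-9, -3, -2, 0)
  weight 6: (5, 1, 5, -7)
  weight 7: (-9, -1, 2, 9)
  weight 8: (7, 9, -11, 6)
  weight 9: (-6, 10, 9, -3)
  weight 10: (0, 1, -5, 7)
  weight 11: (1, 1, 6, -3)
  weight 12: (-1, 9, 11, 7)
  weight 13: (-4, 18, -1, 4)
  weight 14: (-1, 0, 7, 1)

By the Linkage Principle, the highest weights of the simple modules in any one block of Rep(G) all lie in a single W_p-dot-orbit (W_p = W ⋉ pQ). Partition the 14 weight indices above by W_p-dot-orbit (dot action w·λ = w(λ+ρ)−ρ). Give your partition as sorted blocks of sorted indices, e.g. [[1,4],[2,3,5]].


C ↔ A_4 under row/col permutation; |W(A_4)| = 120.

Each λ_j+ρ reduced to Ā_11; 4-tuples below use C's row order:

    1: (2, 1, 1, 4)
    2: (5, 1, 0, 3)
    3: (2, 1, 1, 4)
    4: (2, 2, 0, 7)
    5: (0, 1, 8, 2)
    6: (5, 1, 0, 3)
    7: (5, 1, 0, 3)
    8: (2, 1, 1, 4)
    9: (5, 1, 0, 3)
    10: (2, 1, 1, 4)
    11: (2, 2, 5, 2)
    12: (0, 1, 8, 2)
    13: (5, 1, 0, 3)
    14: (0, 1, 8, 2)

Partition of {1..14} into 5 W_11-dot-orbits:

[[1, 3, 8, 10], [2, 6, 7, 9, 13], [4], [5, 12, 14], [11]]


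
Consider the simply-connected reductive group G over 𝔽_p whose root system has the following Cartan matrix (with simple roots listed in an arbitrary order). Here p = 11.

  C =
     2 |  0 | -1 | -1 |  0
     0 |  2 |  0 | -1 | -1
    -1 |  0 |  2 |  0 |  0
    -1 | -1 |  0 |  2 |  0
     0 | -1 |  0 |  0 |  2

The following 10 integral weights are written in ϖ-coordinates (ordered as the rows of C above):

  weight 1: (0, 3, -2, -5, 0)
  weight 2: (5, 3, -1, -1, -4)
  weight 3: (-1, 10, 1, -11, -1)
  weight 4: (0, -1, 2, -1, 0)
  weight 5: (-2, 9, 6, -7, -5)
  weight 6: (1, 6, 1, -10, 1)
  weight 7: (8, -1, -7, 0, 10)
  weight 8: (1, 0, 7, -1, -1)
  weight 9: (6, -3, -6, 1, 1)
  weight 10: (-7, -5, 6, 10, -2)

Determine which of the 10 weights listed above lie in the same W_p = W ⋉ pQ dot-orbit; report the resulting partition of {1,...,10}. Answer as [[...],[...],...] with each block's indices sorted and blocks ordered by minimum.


Type A_5, rank 5, |W|=720; reorder rows/cols to standard.

Each λ_j+ρ reduced to Ā_11; 5-tuples below use C's row order:

  λ_1 → (1, 0, 3, 0, 1);  λ_2 → (6, 1, 0, 0, 3);  λ_3 → (2, 1, 8, 0, 0);  λ_4 → (1, 0, 3, 0, 1);  λ_5 → (6, 1, 0, 0, 3);  λ_6 → (2, 2, 5, 0, 0);  λ_7 → (1, 0, 3, 0, 1);  λ_8 → (2, 1, 8, 0, 0);  λ_9 → (2, 2, 5, 0, 0);  λ_10 → (6, 1, 0, 0, 3)

4 distinct reps among the 10 weights ⇒ 4 W_11-linkage classes:

[[1, 4, 7], [2, 5, 10], [3, 8], [6, 9]]


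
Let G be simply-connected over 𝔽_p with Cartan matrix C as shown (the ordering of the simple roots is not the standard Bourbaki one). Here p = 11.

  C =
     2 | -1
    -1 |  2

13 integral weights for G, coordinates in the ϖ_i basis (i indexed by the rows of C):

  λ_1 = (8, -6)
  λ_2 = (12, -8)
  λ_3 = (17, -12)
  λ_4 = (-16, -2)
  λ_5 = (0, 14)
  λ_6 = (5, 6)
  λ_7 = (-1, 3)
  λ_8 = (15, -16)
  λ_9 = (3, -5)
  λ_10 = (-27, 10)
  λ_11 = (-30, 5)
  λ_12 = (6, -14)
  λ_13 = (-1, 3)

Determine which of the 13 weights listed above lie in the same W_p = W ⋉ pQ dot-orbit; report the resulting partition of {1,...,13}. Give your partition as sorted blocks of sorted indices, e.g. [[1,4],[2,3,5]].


Cartan matrix: type A_2 (|W|=6); un-permuting the 2 rows.

Each λ_j+ρ reduced to Ā_11; 2-tuples below use C's row order:

  λ_1+ρ ↦ (4, 5);  λ_2+ρ ↦ (4, 5);  λ_3+ρ ↦ (0, 4);  λ_4+ρ ↦ (4, 6);  λ_5+ρ ↦ (4, 6);  λ_6+ρ ↦ (4, 5);  λ_7+ρ ↦ (0, 4);  λ_8+ρ ↦ (4, 6);  λ_9+ρ ↦ (0, 4);  λ_10+ρ ↦ (0, 4);  λ_11+ρ ↦ (4, 6);  λ_12+ρ ↦ (4, 5);  λ_13+ρ ↦ (0, 4)

3 distinct reps among the 13 weights ⇒ 3 W_11-linkage classes:

[[1, 2, 6, 12], [3, 7, 9, 10, 13], [4, 5, 8, 11]]


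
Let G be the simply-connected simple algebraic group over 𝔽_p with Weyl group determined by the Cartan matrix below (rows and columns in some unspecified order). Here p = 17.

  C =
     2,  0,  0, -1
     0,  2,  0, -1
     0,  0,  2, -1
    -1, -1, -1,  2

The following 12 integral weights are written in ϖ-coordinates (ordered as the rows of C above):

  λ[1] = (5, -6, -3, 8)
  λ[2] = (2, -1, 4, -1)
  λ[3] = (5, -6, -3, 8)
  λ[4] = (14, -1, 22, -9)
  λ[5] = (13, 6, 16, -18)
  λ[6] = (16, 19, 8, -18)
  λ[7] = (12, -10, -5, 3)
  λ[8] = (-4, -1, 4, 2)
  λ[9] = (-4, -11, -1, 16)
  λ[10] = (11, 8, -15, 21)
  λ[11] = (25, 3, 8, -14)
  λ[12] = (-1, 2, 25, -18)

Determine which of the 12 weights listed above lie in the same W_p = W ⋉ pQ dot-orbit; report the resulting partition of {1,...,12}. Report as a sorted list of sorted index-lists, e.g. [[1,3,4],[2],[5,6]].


Type D_4, rank 4, |W|=192; reorder rows/cols to standard.

Ā_17 reps of the 12 weights (D_4, coords as presented):

  λ_1+ρ ↦ (6, 5, 2, 2)
  λ_2+ρ ↦ (3, 0, 5, 0)
  λ_3+ρ ↦ (6, 5, 2, 2)
  λ_4+ρ ↦ (6, 5, 2, 2)
  λ_5+ρ ↦ (3, 10, 0, 0)
  λ_6+ρ ↦ (3, 0, 5, 0)
  λ_7+ρ ↦ (4, 0, 5, 4)
  λ_8+ρ ↦ (3, 0, 5, 0)
  λ_9+ρ ↦ (3, 10, 0, 0)
  λ_10+ρ ↦ (3, 0, 5, 0)
  λ_11+ρ ↦ (4, 0, 5, 4)
  λ_12+ρ ↦ (3, 0, 5, 0)

Linkage partition of the 12 weights (4 classes, p=17):

[[1, 3, 4], [2, 6, 8, 10, 12], [5, 9], [7, 11]]


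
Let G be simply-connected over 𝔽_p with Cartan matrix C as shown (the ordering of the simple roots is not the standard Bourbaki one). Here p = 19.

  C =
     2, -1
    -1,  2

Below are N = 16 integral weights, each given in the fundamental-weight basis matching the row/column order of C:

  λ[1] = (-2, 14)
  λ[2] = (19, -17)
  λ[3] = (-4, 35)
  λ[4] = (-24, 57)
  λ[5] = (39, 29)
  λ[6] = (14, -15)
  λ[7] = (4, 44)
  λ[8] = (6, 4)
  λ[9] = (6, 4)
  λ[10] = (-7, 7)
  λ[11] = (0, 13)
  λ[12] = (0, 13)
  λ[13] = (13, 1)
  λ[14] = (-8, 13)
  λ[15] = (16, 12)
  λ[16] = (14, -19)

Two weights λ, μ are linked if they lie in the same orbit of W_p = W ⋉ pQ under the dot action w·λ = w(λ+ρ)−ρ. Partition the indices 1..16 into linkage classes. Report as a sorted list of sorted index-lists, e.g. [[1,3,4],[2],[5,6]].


C ↔ A_2 under row/col permutation; |W(A_2)| = 6.

Folding the 16 weights λ_j+ρ into Ā_19 (reps in the given 2-coord order):

  1: (1, 14)
  2: (3, 15)
  3: (14, 2)
  4: (3, 15)
  5: (6, 2)
  6: (1, 14)
  7: (7, 5)
  8: (7, 5)
  9: (7, 5)
  10: (6, 2)
  11: (1, 14)
  12: (1, 14)
  13: (14, 2)
  14: (7, 7)
  15: (6, 2)
  16: (3, 15)

6 distinct reps among the 16 weights ⇒ 6 W_19-linkage classes:

[[1, 6, 11, 12], [2, 4, 16], [3, 13], [5, 10, 15], [7, 8, 9], [14]]


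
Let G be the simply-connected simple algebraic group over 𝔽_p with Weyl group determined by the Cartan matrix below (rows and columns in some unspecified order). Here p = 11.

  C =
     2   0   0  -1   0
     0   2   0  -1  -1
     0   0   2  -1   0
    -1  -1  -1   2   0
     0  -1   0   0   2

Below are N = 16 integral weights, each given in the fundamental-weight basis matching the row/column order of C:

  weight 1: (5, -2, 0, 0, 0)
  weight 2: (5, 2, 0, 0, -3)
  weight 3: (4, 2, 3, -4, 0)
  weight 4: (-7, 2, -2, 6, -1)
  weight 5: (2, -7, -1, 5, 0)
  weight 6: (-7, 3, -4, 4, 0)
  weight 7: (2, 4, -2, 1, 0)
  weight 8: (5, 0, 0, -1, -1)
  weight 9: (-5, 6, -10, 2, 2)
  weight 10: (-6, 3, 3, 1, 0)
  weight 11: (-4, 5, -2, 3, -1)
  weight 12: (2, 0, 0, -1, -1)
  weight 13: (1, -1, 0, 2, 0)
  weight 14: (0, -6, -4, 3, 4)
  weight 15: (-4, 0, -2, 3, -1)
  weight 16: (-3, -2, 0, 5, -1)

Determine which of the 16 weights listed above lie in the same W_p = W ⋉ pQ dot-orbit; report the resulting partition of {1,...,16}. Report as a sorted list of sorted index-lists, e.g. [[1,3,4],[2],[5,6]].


Dynkin diagram of C (from the 8 off-diagonal −1 entries): D_5.

λ_j+ρ reflected into Ā_11 (⟨·,θ^∨⟩≤11); 5-tuples as given:

    λ_1+ρ ↦ (6, 1, 1, 0, 0)
    λ_2+ρ ↦ (6, 1, 1, 0, 1)
    λ_3+ρ ↦ (2, 0, 1, 3, 1)
    λ_4+ρ ↦ (6, 1, 1, 0, 0)
    λ_5+ρ ↦ (3, 1, 0, 0, 5)
    λ_6+ρ ↦ (2, 0, 1, 3, 1)
    λ_7+ρ ↦ (3, 1, 1, 0, 0)
    λ_8+ρ ↦ (6, 1, 1, 0, 0)
    λ_9+ρ ↦ (6, 1, 1, 0, 0)
    λ_10+ρ ↦ (2, 0, 1, 3, 1)
    λ_11+ρ ↦ (3, 1, 1, 0, 0)
    λ_12+ρ ↦ (3, 1, 1, 0, 0)
    λ_13+ρ ↦ (2, 0, 1, 3, 1)
    λ_14+ρ ↦ (3, 1, 1, 0, 0)
    λ_15+ρ ↦ (3, 1, 1, 0, 0)
    λ_16+ρ ↦ (2, 0, 1, 3, 1)

Grouping the 16 weights by Ā_11-representative: 5 linkage classes.

[[1, 4, 8, 9], [2], [3, 6, 10, 13, 16], [5], [7, 11, 12, 14, 15]]


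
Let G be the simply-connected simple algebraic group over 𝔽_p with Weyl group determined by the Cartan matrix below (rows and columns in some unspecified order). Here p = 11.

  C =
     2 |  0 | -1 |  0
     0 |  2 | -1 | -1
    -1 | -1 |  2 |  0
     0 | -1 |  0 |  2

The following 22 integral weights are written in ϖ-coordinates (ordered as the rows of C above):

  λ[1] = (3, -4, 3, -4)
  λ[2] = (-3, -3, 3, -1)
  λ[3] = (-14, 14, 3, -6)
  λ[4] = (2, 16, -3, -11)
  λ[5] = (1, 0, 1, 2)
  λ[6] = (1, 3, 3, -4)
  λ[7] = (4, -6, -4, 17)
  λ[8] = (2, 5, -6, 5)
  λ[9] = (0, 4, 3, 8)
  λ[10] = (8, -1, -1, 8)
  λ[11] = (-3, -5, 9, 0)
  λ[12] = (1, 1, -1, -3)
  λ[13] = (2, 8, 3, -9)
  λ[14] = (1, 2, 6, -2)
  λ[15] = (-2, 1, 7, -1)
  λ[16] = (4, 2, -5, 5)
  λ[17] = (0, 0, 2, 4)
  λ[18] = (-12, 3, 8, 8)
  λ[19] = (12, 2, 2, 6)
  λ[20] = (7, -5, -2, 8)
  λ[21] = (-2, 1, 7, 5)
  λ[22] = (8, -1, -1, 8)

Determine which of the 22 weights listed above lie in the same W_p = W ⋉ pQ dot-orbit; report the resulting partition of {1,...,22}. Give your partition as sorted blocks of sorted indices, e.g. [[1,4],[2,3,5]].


Type A_4, rank 4, |W|=120; reorder rows/cols to standard.

λ_j+ρ reflected into Ā_11 (⟨·,θ^∨⟩≤11); 4-tuples as given:

  λ_1 → (2, 1, 2, 3) · λ_2 → (2, 0, 0, 2) · λ_3 → (4, 2, 3, 1) · λ_4 → (2, 1, 4, 3) · λ_5 → (2, 1, 2, 3) · λ_6 → (2, 1, 4, 3) · λ_7 → (2, 1, 2, 3) · λ_8 → (1, 1, 3, 5) · λ_9 → (4, 2, 3, 1) · λ_10 → (2, 0, 0, 2) · λ_11 → (2, 1, 4, 3) · λ_12 → (2, 0, 0, 2) · λ_13 → (2, 1, 2, 3) · λ_14 → (1, 2, 7, 0) · λ_15 → (1, 2, 7, 0) · λ_16 → (1, 1, 3, 5) · λ_17 → (1, 1, 3, 5) · λ_18 → (2, 0, 0, 2) · λ_19 → (2, 1, 2, 3) · λ_20 → (2, 1, 4, 3) · λ_21 → (4, 2, 3, 1) · λ_22 → (2, 0, 0, 2)

Linkage partition of the 22 weights (6 classes, p=11):

[[1, 5, 7, 13, 19], [2, 10, 12, 18, 22], [3, 9, 21], [4, 6, 11, 20], [8, 16, 17], [14, 15]]


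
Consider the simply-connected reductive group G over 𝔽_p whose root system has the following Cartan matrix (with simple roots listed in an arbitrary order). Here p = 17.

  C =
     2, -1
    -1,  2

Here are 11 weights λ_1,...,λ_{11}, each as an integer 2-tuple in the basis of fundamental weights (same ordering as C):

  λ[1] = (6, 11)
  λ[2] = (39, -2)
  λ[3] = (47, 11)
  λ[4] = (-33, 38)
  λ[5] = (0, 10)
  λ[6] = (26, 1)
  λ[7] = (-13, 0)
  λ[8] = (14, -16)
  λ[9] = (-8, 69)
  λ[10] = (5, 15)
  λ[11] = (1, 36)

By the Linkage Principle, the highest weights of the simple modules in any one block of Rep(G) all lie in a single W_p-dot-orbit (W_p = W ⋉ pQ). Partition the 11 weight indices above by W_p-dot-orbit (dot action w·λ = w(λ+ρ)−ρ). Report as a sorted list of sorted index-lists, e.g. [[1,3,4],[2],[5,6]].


Cartan matrix: type A_2 (|W|=6); un-permuting the 2 rows.

Folding the 11 weights λ_j+ρ into Ā_17 (reps in the given 2-coord order):

    λ_1+ρ ↦ (5, 10)
    λ_2+ρ ↦ (1, 11)
    λ_3+ρ ↦ (3, 9)
    λ_4+ρ ↦ (5, 10)
    λ_5+ρ ↦ (1, 11)
    λ_6+ρ ↦ (5, 10)
    λ_7+ρ ↦ (1, 11)
    λ_8+ρ ↦ (0, 15)
    λ_9+ρ ↦ (5, 10)
    λ_10+ρ ↦ (1, 11)
    λ_11+ρ ↦ (12, 2)

The 11 indices split into 5 linkage classes (same alcove rep ⇔ same W_17-dot-orbit):

[[1, 4, 6, 9], [2, 5, 7, 10], [3], [8], [11]]


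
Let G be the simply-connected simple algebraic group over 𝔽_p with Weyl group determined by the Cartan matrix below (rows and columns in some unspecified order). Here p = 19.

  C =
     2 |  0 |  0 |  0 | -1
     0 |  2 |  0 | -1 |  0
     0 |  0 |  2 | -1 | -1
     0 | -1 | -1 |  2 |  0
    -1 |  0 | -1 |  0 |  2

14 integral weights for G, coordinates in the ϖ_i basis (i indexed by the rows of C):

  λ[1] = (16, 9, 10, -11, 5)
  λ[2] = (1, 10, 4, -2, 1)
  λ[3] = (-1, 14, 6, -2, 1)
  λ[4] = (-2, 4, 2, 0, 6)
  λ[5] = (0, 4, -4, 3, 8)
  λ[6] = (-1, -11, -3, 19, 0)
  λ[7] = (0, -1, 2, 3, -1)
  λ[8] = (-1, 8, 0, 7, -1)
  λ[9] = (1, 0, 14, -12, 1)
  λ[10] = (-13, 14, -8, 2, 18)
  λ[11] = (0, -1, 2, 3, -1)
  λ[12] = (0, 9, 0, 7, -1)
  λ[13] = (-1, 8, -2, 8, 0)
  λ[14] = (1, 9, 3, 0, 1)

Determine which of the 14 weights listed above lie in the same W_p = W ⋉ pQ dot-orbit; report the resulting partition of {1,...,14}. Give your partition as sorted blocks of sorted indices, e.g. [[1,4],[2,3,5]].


A_5 Cartan matrix, 5 simple roots permuted; ρ=(1,1,1,1,1).

W_19-reps of the 14 weights in Ā_19 (same 5-coord order as C):

    [1] (2, 10, 4, 1, 2)
    [2] (2, 10, 4, 1, 2)
    [3] (2, 10, 4, 1, 2)
    [4] (1, 5, 3, 1, 6)
    [5] (1, 5, 3, 1, 6)
    [6] (0, 9, 1, 8, 0)
    [7] (1, 0, 3, 4, 0)
    [8] (0, 9, 1, 8, 0)
    [9] (2, 10, 4, 1, 2)
    [10] (1, 0, 3, 4, 0)
    [11] (1, 0, 3, 4, 0)
    [12] (0, 9, 1, 8, 0)
    [13] (0, 9, 1, 8, 0)
    [14] (2, 10, 4, 1, 2)

The 14 indices split into 4 linkage classes (same alcove rep ⇔ same W_19-dot-orbit):

[[1, 2, 3, 9, 14], [4, 5], [6, 8, 12, 13], [7, 10, 11]]


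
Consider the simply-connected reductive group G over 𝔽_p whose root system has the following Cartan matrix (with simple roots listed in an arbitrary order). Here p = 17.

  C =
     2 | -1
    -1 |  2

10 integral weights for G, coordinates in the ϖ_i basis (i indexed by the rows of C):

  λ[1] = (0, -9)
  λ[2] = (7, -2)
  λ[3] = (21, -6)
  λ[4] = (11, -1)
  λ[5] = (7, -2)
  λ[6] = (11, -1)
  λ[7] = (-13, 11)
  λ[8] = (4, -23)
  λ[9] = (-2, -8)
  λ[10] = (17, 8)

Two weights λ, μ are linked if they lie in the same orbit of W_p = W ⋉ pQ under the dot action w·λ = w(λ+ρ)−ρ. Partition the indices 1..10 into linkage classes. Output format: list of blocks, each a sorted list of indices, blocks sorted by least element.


A_2 Cartan matrix, 2 simple roots permuted; ρ=(1,1).

Alcove-folded reps (p=17, 10 weights, presented ϖ-order):

  [1] (7, 1);  [2] (7, 1);  [3] (12, 0);  [4] (12, 0);  [5] (7, 1);  [6] (12, 0);  [7] (12, 0);  [8] (12, 0);  [9] (7, 1);  [10] (7, 1)

These 10 weights hit 2 W_17-dot-orbits; sizes (5, 5):

[[1, 2, 5, 9, 10], [3, 4, 6, 7, 8]]


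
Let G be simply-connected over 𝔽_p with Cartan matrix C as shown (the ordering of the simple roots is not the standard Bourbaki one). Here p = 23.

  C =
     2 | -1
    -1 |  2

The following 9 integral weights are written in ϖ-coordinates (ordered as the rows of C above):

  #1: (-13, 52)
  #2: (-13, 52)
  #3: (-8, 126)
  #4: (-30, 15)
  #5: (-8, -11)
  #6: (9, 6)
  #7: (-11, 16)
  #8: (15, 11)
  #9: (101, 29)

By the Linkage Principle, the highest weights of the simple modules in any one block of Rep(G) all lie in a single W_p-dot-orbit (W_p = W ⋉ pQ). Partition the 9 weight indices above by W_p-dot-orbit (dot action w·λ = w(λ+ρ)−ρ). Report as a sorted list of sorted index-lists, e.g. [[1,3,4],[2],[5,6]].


Cartan matrix: type A_2 (|W|=6); un-permuting the 2 rows.

Alcove-folded reps (p=23, 9 weights, presented ϖ-order):

  [1] (11, 7);  [2] (11, 7);  [3] (11, 7);  [4] (10, 7);  [5] (10, 7);  [6] (10, 7);  [7] (10, 7);  [8] (11, 7);  [9] (10, 7)

These 9 weights hit 2 W_23-dot-orbits; sizes (4, 5):

[[1, 2, 3, 8], [4, 5, 6, 7, 9]]


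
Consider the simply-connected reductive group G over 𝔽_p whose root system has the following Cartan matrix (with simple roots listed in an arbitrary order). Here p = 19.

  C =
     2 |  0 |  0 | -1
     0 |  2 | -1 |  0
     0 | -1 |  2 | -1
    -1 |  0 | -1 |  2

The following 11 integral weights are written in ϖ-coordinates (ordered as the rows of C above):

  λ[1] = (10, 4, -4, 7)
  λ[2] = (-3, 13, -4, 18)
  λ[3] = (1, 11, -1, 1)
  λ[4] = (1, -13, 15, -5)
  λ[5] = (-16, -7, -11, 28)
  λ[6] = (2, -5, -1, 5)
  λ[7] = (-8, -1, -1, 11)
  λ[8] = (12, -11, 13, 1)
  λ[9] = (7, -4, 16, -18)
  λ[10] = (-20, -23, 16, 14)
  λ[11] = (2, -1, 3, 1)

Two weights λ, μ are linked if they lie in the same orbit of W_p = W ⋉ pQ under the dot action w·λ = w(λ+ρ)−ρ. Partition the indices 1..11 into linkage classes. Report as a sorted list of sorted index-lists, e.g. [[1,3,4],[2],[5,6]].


A_4 Cartan matrix, 4 simple roots permuted; ρ=(1,1,1,1).

Alcove-folded reps (p=19, 11 weights, presented ϖ-order):

  λ_1 → (9, 0, 3, 5)
  λ_2 → (9, 0, 3, 5)
  λ_3 → (2, 12, 0, 2)
  λ_4 → (2, 12, 0, 2)
  λ_5 → (3, 0, 4, 2)
  λ_6 → (3, 0, 4, 2)
  λ_7 → (7, 0, 0, 5)
  λ_8 → (3, 0, 4, 2)
  λ_9 → (9, 0, 3, 5)
  λ_10 → (3, 0, 4, 2)
  λ_11 → (3, 0, 4, 2)

Partition of {1..11} into 4 W_19-dot-orbits:

[[1, 2, 9], [3, 4], [5, 6, 8, 10, 11], [7]]


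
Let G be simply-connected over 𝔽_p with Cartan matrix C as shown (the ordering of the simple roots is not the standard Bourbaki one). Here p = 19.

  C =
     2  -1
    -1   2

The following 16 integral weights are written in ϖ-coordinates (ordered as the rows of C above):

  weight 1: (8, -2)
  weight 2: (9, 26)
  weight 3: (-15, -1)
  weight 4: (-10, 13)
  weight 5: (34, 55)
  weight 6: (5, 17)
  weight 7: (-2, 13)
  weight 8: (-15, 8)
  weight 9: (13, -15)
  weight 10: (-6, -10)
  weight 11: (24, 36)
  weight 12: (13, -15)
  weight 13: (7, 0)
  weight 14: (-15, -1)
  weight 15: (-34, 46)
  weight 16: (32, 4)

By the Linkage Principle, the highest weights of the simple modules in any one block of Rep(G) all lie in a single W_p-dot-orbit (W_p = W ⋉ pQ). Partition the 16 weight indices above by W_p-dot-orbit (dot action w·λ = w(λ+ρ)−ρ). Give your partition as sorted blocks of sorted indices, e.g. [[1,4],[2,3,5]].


Root system A_2: the 2×2 matrix C matches after relabeling.

W_19-reps of the 16 weights in Ā_19 (same 2-coord order as C):

  λ_1 → (8, 1)
  λ_2 → (8, 1)
  λ_3 → (0, 14)
  λ_4 → (9, 5)
  λ_5 → (3, 15)
  λ_6 → (1, 13)
  λ_7 → (1, 13)
  λ_8 → (9, 5)
  λ_9 → (0, 14)
  λ_10 → (9, 5)
  λ_11 → (1, 13)
  λ_12 → (0, 14)
  λ_13 → (8, 1)
  λ_14 → (0, 14)
  λ_15 → (9, 5)
  λ_16 → (0, 14)

The 16 indices split into 5 linkage classes (same alcove rep ⇔ same W_19-dot-orbit):

[[1, 2, 13], [3, 9, 12, 14, 16], [4, 8, 10, 15], [5], [6, 7, 11]]


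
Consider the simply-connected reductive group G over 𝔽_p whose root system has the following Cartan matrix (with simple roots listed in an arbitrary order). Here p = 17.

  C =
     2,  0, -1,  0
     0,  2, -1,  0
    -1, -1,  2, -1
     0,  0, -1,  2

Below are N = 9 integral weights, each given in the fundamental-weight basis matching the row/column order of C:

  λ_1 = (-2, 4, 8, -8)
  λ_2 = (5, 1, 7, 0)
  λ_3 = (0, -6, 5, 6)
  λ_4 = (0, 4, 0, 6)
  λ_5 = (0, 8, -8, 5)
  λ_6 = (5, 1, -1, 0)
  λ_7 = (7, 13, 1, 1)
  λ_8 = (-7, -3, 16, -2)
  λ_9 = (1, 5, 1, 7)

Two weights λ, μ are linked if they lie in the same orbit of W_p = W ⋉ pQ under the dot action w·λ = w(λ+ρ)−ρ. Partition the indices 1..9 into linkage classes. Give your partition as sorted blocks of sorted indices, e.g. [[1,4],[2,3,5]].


Root system D_4: the 4×4 matrix C matches after relabeling.

Folding the 9 weights λ_j+ρ into Ā_17 (reps in the given 4-coord order):

  1: (1, 5, 1, 7)
  2: (6, 2, 0, 1)
  3: (1, 5, 1, 7)
  4: (1, 5, 1, 7)
  5: (6, 2, 0, 1)
  6: (6, 2, 0, 1)
  7: (1, 5, 1, 7)
  8: (6, 2, 0, 1)
  9: (1, 5, 1, 7)

Linkage partition of the 9 weights (2 classes, p=17):

[[1, 3, 4, 7, 9], [2, 5, 6, 8]]


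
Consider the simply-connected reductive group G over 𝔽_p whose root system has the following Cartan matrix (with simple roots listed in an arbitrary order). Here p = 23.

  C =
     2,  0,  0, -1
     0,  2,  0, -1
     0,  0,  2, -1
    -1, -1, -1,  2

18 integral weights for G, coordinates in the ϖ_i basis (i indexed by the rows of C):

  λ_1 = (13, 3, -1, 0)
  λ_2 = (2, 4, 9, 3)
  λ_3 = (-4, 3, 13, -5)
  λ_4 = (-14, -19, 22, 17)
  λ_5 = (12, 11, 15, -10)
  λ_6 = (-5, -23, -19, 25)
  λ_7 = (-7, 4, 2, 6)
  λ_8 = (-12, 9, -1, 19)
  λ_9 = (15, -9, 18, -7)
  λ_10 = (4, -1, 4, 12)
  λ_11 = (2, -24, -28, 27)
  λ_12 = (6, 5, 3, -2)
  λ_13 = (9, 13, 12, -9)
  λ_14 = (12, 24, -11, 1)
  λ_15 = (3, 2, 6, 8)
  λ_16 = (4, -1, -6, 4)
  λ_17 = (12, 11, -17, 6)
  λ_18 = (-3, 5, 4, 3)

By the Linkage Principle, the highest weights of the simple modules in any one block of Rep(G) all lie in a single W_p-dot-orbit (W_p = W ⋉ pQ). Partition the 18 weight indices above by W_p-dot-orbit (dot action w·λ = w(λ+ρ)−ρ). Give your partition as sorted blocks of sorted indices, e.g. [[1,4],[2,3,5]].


D_4 Cartan matrix, 4 simple roots permuted; ρ=(1,1,1,1).

Alcove-folded reps (p=23, 18 weights, presented ϖ-order):

  λ_1 → (14, 4, 0, 1)
  λ_2 → (3, 5, 10, 1)
  λ_3 → (4, 3, 7, 0)
  λ_4 → (5, 0, 5, 0)
  λ_5 → (4, 3, 7, 0)
  λ_6 → (14, 4, 0, 1)
  λ_7 → (6, 5, 3, 1)
  λ_8 → (4, 3, 7, 0)
  λ_9 → (2, 6, 5, 2)
  λ_10 → (5, 0, 5, 0)
  λ_11 → (14, 4, 0, 1)
  λ_12 → (6, 5, 3, 1)
  λ_13 → (2, 6, 5, 2)
  λ_14 → (2, 6, 5, 2)
  λ_15 → (4, 3, 7, 0)
  λ_16 → (5, 0, 5, 0)
  λ_17 → (4, 3, 7, 0)
  λ_18 → (2, 6, 5, 2)

Linkage partition of the 18 weights (6 classes, p=23):

[[1, 6, 11], [2], [3, 5, 8, 15, 17], [4, 10, 16], [7, 12], [9, 13, 14, 18]]
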